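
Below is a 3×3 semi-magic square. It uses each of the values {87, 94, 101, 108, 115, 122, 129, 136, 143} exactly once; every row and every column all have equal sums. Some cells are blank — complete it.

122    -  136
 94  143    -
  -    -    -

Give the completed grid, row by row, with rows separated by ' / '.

122 87 136 / 94 143 108 / 129 115 101

The 9 entries sum to 1035, so each line sums to 1035/3 = 345.
Row 1 must total 345; the given cells sum to 258, so (1,2) = 87.
Row 2 must total 345; the given cells sum to 237, so (2,3) = 108.
Column 1: 122 + 94 + ? = 345, so (3,1) = 129.
The remaining cell in column 2 is (3,2) = 345 − 230 = 115.
Column 3: 136 + 108 + ? = 345, so (3,3) = 101.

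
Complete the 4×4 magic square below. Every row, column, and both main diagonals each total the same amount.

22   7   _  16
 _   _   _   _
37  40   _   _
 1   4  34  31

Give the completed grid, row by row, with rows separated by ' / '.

22 7 25 16 / 10 19 13 28 / 37 40 -2 -5 / 1 4 34 31

Row 4 is already complete: 1 + 4 + 34 + 31 = 70, so that is the magic constant.
Row 1 must total 70; the given cells sum to 45, so (1,3) = 25.
From column 1, 70 − (22 + 37 + 1) gives (2,1) = 10.
Column 2: 7 + 40 + 4 + ? = 70, so (2,2) = 19.
The remaining cell in main diagonal is (3,3) = 70 − 72 = -2.
Using anti-diagonal: 16 + 40 + 1 + ? → (2,3) = 70 − 57 = 13.
From row 2, 70 − (10 + 19 + 13) gives (2,4) = 28.
The remaining cell in row 3 is (3,4) = 70 − 75 = -5.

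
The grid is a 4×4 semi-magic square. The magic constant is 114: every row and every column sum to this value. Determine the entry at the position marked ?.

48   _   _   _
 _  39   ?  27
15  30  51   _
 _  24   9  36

42

Row 3 needs 114; the known cells sum to 96, so (3,4) = 18.
Row 4: 24 + 9 + 36 + ? = 114, so (4,1) = 45.
The remaining cell in column 1 is (2,1) = 114 − 108 = 6.
Column 2: 39 + 30 + 24 + ? = 114, so (1,2) = 21.
Column 4 must total 114; the given cells sum to 81, so (1,4) = 33.
Row 1 must total 114; the given cells sum to 102, so (1,3) = 12.
Row 2: 6 + 39 + 27 + ? = 114, so (2,3) = 42.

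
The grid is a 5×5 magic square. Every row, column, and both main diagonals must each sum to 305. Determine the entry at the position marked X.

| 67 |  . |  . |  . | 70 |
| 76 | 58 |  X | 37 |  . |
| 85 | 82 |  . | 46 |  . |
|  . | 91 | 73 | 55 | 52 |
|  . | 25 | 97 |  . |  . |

Row 4: 91 + 73 + 55 + 52 + ? = 305, so (4,1) = 34.
The remaining cell in column 1 is (5,1) = 305 − 262 = 43.
Using column 2: 58 + 82 + 91 + 25 + ? → (1,2) = 305 − 256 = 49.
Anti-diagonal: 70 + 37 + 91 + 43 + ? = 305, so (3,3) = 64.
From row 3, 305 − (85 + 82 + 64 + 46) gives (3,5) = 28.
From main diagonal, 305 − (67 + 58 + 64 + 55) gives (5,5) = 61.
Row 5 needs 305; the known cells sum to 226, so (5,4) = 79.
Column 4 needs 305; the known cells sum to 217, so (1,4) = 88.
Column 5 must total 305; the given cells sum to 211, so (2,5) = 94.
Using row 1: 67 + 49 + 88 + 70 + ? → (1,3) = 305 − 274 = 31.
Row 2: 76 + 58 + 37 + 94 + ? = 305, so (2,3) = 40.

40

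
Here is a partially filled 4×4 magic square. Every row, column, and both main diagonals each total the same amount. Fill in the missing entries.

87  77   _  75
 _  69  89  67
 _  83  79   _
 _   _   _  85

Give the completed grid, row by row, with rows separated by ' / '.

Main diagonal is already complete: 87 + 69 + 79 + 85 = 320, so that is the magic constant.
Using row 1: 87 + 77 + 75 + ? → (1,3) = 320 − 239 = 81.
From row 2, 320 − (69 + 89 + 67) gives (2,1) = 95.
The remaining cell in column 2 is (4,2) = 320 − 229 = 91.
The remaining cell in column 3 is (4,3) = 320 − 249 = 71.
Column 4: 75 + 67 + 85 + ? = 320, so (3,4) = 93.
Using anti-diagonal: 75 + 89 + 83 + ? → (4,1) = 320 − 247 = 73.
From row 3, 320 − (83 + 79 + 93) gives (3,1) = 65.

87 77 81 75 / 95 69 89 67 / 65 83 79 93 / 73 91 71 85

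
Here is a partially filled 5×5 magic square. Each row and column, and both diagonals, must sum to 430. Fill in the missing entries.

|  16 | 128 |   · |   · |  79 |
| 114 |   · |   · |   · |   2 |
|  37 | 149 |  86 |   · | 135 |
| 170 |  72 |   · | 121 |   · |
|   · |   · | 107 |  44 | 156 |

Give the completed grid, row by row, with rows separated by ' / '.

Row 3 must total 430; the given cells sum to 407, so (3,4) = 23.
Column 1: 16 + 114 + 37 + 170 + ? = 430, so (5,1) = 93.
From column 5, 430 − (79 + 2 + 135 + 156) gives (4,5) = 58.
Main diagonal needs 430; the known cells sum to 379, so (2,2) = 51.
Anti-diagonal: 79 + 86 + 72 + 93 + ? = 430, so (2,4) = 100.
Row 2: 114 + 51 + 100 + 2 + ? = 430, so (2,3) = 163.
The remaining cell in row 4 is (4,3) = 430 − 421 = 9.
From row 5, 430 − (93 + 107 + 44 + 156) gives (5,2) = 30.
Column 3 must total 430; the given cells sum to 365, so (1,3) = 65.
Column 4 needs 430; the known cells sum to 288, so (1,4) = 142.

16 128 65 142 79 / 114 51 163 100 2 / 37 149 86 23 135 / 170 72 9 121 58 / 93 30 107 44 156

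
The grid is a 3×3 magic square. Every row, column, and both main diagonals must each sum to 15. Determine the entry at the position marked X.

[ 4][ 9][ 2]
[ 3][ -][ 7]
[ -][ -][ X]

Row 2: 3 + 7 + ? = 15, so (2,2) = 5.
The remaining cell in column 1 is (3,1) = 15 − 7 = 8.
The remaining cell in column 2 is (3,2) = 15 − 14 = 1.
Column 3 needs 15; the known cells sum to 9, so (3,3) = 6.

6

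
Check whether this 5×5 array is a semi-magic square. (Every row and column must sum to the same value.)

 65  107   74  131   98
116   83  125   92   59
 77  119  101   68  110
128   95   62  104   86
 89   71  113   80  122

Row 1: 65 + 107 + 74 + 131 + 98 = 475.
Row 2: 116 + 83 + 125 + 92 + 59 = 475.
Row 3: 77 + 119 + 101 + 68 + 110 = 475.
Row 4: 128 + 95 + 62 + 104 + 86 = 475.
Row 5: 89 + 71 + 113 + 80 + 122 = 475.
Column 1: 65 + 116 + 77 + 128 + 89 = 475.
Column 2: 107 + 83 + 119 + 95 + 71 = 475.
Column 3: 74 + 125 + 101 + 62 + 113 = 475.
Column 4: 131 + 92 + 68 + 104 + 80 = 475.
Column 5: 98 + 59 + 110 + 86 + 122 = 475.
All lines sum to 475.

Yes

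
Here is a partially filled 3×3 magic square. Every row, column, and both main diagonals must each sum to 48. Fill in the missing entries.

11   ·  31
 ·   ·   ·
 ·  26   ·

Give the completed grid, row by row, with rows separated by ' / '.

Using row 1: 11 + 31 + ? → (1,2) = 48 − 42 = 6.
Column 2: 6 + 26 + ? = 48, so (2,2) = 16.
Main diagonal: 11 + 16 + ? = 48, so (3,3) = 21.
Anti-diagonal: 31 + 16 + ? = 48, so (3,1) = 1.
The remaining cell in column 1 is (2,1) = 48 − 12 = 36.
Using column 3: 31 + 21 + ? → (2,3) = 48 − 52 = -4.

11 6 31 / 36 16 -4 / 1 26 21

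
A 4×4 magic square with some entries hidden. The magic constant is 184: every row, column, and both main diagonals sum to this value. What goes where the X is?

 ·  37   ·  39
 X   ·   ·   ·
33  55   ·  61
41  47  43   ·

Row 3: 33 + 55 + 61 + ? = 184, so (3,3) = 35.
Row 4 must total 184; the given cells sum to 131, so (4,4) = 53.
From column 2, 184 − (37 + 55 + 47) gives (2,2) = 45.
The remaining cell in column 4 is (2,4) = 184 − 153 = 31.
From main diagonal, 184 − (45 + 35 + 53) gives (1,1) = 51.
Anti-diagonal needs 184; the known cells sum to 135, so (2,3) = 49.
Row 1: 51 + 37 + 39 + ? = 184, so (1,3) = 57.
From row 2, 184 − (45 + 49 + 31) gives (2,1) = 59.

59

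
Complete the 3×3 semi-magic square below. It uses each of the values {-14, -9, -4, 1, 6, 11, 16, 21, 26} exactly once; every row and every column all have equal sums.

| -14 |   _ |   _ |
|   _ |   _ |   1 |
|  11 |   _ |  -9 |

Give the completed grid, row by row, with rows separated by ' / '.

The 9 entries sum to 54, so each line sums to 54/3 = 18.
Row 3: 11 + (-9) + ? = 18, so (3,2) = 16.
From column 1, 18 − (-14 + 11) gives (2,1) = 21.
The remaining cell in column 3 is (1,3) = 18 − (-8) = 26.
Row 1: -14 + 26 + ? = 18, so (1,2) = 6.
Row 2: 21 + 1 + ? = 18, so (2,2) = -4.

-14 6 26 / 21 -4 1 / 11 16 -9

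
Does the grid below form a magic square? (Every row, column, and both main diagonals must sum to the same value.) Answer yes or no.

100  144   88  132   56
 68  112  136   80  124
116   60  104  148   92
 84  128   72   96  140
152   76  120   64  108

Yes

Row 1: 100 + 144 + 88 + 132 + 56 = 520.
Row 2: 68 + 112 + 136 + 80 + 124 = 520.
Row 3: 116 + 60 + 104 + 148 + 92 = 520.
Row 4: 84 + 128 + 72 + 96 + 140 = 520.
Row 5: 152 + 76 + 120 + 64 + 108 = 520.
Column 1: 100 + 68 + 116 + 84 + 152 = 520.
Column 2: 144 + 112 + 60 + 128 + 76 = 520.
Column 3: 88 + 136 + 104 + 72 + 120 = 520.
Column 4: 132 + 80 + 148 + 96 + 64 = 520.
Column 5: 56 + 124 + 92 + 140 + 108 = 520.
Main diagonal: 100 + 112 + 104 + 96 + 108 = 520.
Anti-diagonal: 56 + 80 + 104 + 128 + 152 = 520.
All lines sum to 520.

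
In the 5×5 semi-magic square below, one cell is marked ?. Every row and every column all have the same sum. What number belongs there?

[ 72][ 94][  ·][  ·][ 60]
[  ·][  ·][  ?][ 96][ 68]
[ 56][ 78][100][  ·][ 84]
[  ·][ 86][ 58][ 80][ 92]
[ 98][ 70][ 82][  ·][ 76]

74

Column 5 is complete and sums to 380; that is the magic constant.
Using row 3: 56 + 78 + 100 + 84 + ? → (3,4) = 380 − 318 = 62.
Row 4: 86 + 58 + 80 + 92 + ? = 380, so (4,1) = 64.
Row 5: 98 + 70 + 82 + 76 + ? = 380, so (5,4) = 54.
Column 1: 72 + 56 + 64 + 98 + ? = 380, so (2,1) = 90.
Column 2 needs 380; the known cells sum to 328, so (2,2) = 52.
The remaining cell in column 4 is (1,4) = 380 − 292 = 88.
Row 1 must total 380; the given cells sum to 314, so (1,3) = 66.
Row 2: 90 + 52 + 96 + 68 + ? = 380, so (2,3) = 74.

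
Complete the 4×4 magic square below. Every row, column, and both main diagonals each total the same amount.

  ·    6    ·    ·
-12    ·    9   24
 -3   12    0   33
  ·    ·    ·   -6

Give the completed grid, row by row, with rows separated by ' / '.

27 6 18 -9 / -12 21 9 24 / -3 12 0 33 / 30 3 15 -6

Row 3 is already complete: -3 + 12 + 0 + 33 = 42, so that is the magic constant.
Using row 2: -12 + 9 + 24 + ? → (2,2) = 42 − 21 = 21.
The remaining cell in column 2 is (4,2) = 42 − 39 = 3.
From column 4, 42 − (24 + 33 + (-6)) gives (1,4) = -9.
The remaining cell in main diagonal is (1,1) = 42 − 15 = 27.
Anti-diagonal needs 42; the known cells sum to 12, so (4,1) = 30.
The remaining cell in row 1 is (1,3) = 42 − 24 = 18.
Row 4 must total 42; the given cells sum to 27, so (4,3) = 15.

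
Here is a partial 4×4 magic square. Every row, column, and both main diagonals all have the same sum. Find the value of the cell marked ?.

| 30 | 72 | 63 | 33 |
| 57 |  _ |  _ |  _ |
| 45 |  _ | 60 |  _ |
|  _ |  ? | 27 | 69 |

Row 1 is complete and sums to 198; that is the magic constant.
From column 1, 198 − (30 + 57 + 45) gives (4,1) = 66.
Column 3: 63 + 60 + 27 + ? = 198, so (2,3) = 48.
Main diagonal needs 198; the known cells sum to 159, so (2,2) = 39.
From anti-diagonal, 198 − (33 + 48 + 66) gives (3,2) = 51.
From row 2, 198 − (57 + 39 + 48) gives (2,4) = 54.
Using row 3: 45 + 51 + 60 + ? → (3,4) = 198 − 156 = 42.
Row 4 must total 198; the given cells sum to 162, so (4,2) = 36.

36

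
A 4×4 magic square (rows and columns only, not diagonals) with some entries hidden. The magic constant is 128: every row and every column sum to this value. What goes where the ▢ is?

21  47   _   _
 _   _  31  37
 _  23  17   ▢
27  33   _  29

The remaining cell in row 4 is (4,3) = 128 − 89 = 39.
Using column 2: 47 + 23 + 33 + ? → (2,2) = 128 − 103 = 25.
The remaining cell in column 3 is (1,3) = 128 − 87 = 41.
From row 1, 128 − (21 + 47 + 41) gives (1,4) = 19.
The remaining cell in row 2 is (2,1) = 128 − 93 = 35.
Column 1 must total 128; the given cells sum to 83, so (3,1) = 45.
Column 4 must total 128; the given cells sum to 85, so (3,4) = 43.

43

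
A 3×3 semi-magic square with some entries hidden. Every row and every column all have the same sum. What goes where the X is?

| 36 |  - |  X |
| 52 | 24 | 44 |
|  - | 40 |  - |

28

Row 2 is complete and sums to 120; that is the magic constant.
The remaining cell in column 1 is (3,1) = 120 − 88 = 32.
Column 2 must total 120; the given cells sum to 64, so (1,2) = 56.
Row 1: 36 + 56 + ? = 120, so (1,3) = 28.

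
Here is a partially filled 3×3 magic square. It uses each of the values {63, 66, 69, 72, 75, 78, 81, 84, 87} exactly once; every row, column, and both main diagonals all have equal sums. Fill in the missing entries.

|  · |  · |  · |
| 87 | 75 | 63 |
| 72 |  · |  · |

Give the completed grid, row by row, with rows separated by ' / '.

The 9 entries sum to 675, so each line sums to 675/3 = 225.
Column 1 needs 225; the known cells sum to 159, so (1,1) = 66.
Using main diagonal: 66 + 75 + ? → (3,3) = 225 − 141 = 84.
Anti-diagonal must total 225; the given cells sum to 147, so (1,3) = 78.
Row 1 needs 225; the known cells sum to 144, so (1,2) = 81.
Using row 3: 72 + 84 + ? → (3,2) = 225 − 156 = 69.

66 81 78 / 87 75 63 / 72 69 84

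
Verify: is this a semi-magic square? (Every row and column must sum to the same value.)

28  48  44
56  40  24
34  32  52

No — row 3 sums to 118 but column 3 sums to 120.

Row 1: 28 + 48 + 44 = 120.
Row 2: 56 + 40 + 24 = 120.
Row 3: 34 + 32 + 52 = 118.
Column 1: 28 + 56 + 34 = 118.
Column 2: 48 + 40 + 32 = 120.
Column 3: 44 + 24 + 52 = 120.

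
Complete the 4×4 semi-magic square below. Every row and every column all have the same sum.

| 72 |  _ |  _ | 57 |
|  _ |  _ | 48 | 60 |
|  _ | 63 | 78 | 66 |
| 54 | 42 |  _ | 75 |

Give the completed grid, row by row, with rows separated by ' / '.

72 84 45 57 / 81 69 48 60 / 51 63 78 66 / 54 42 87 75

Column 4 is already complete: 57 + 60 + 66 + 75 = 258, so that is the magic constant.
Row 3: 63 + 78 + 66 + ? = 258, so (3,1) = 51.
Using row 4: 54 + 42 + 75 + ? → (4,3) = 258 − 171 = 87.
Column 1 needs 258; the known cells sum to 177, so (2,1) = 81.
From column 3, 258 − (48 + 78 + 87) gives (1,3) = 45.
Row 1 must total 258; the given cells sum to 174, so (1,2) = 84.
Row 2 needs 258; the known cells sum to 189, so (2,2) = 69.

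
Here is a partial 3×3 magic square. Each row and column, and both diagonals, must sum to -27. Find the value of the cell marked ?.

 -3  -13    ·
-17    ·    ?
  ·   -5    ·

-1

From row 1, -27 − (-3 + (-13)) gives (1,3) = -11.
Column 1: -3 + (-17) + ? = -27, so (3,1) = -7.
From column 2, -27 − (-13 + (-5)) gives (2,2) = -9.
From main diagonal, -27 − (-3 + (-9)) gives (3,3) = -15.
Using row 2: -17 + (-9) + ? → (2,3) = -27 − (-26) = -1.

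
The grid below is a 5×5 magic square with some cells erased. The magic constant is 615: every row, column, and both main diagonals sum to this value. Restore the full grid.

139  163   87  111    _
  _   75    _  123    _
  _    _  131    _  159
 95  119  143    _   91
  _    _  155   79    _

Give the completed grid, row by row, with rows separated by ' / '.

139 163 87 111 115 / 171 75 99 123 147 / 83 107 131 135 159 / 95 119 143 167 91 / 127 151 155 79 103

Row 1: 139 + 163 + 87 + 111 + ? = 615, so (1,5) = 115.
From row 4, 615 − (95 + 119 + 143 + 91) gives (4,4) = 167.
Column 3: 87 + 131 + 143 + 155 + ? = 615, so (2,3) = 99.
From column 4, 615 − (111 + 123 + 167 + 79) gives (3,4) = 135.
Using main diagonal: 139 + 75 + 131 + 167 + ? → (5,5) = 615 − 512 = 103.
From anti-diagonal, 615 − (115 + 123 + 131 + 119) gives (5,1) = 127.
Row 5 must total 615; the given cells sum to 464, so (5,2) = 151.
Using column 2: 163 + 75 + 119 + 151 + ? → (3,2) = 615 − 508 = 107.
Using column 5: 115 + 159 + 91 + 103 + ? → (2,5) = 615 − 468 = 147.
From row 2, 615 − (75 + 99 + 123 + 147) gives (2,1) = 171.
Row 3 needs 615; the known cells sum to 532, so (3,1) = 83.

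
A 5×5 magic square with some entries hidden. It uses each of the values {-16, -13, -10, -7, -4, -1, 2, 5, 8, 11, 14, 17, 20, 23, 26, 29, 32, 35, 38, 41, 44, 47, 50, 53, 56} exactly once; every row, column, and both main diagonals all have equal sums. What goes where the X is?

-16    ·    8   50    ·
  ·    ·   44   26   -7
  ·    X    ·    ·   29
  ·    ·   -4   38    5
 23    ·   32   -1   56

The 25 entries sum to 500, so each line sums to 500/5 = 100.
Row 5 must total 100; the given cells sum to 110, so (5,2) = -10.
Column 3 needs 100; the known cells sum to 80, so (3,3) = 20.
The remaining cell in column 4 is (3,4) = 100 − 113 = -13.
Using column 5: -7 + 29 + 5 + 56 + ? → (1,5) = 100 − 83 = 17.
Main diagonal must total 100; the given cells sum to 98, so (2,2) = 2.
Anti-diagonal needs 100; the known cells sum to 86, so (4,2) = 14.
The remaining cell in row 1 is (1,2) = 100 − 59 = 41.
Row 2: 2 + 44 + 26 + (-7) + ? = 100, so (2,1) = 35.
Row 4 needs 100; the known cells sum to 53, so (4,1) = 47.
Column 1 must total 100; the given cells sum to 89, so (3,1) = 11.
Using column 2: 41 + 2 + 14 + (-10) + ? → (3,2) = 100 − 47 = 53.

53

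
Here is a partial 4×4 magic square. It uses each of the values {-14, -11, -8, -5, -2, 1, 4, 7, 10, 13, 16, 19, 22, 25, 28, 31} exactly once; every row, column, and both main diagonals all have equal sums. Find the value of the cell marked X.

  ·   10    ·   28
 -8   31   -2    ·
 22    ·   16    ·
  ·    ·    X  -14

25

The 16 entries sum to 136, so each line sums to 136/4 = 34.
Row 2: -8 + 31 + (-2) + ? = 34, so (2,4) = 13.
Using column 4: 28 + 13 + (-14) + ? → (3,4) = 34 − 27 = 7.
Main diagonal: 31 + 16 + (-14) + ? = 34, so (1,1) = 1.
Row 1 must total 34; the given cells sum to 39, so (1,3) = -5.
Using row 3: 22 + 16 + 7 + ? → (3,2) = 34 − 45 = -11.
Column 1 needs 34; the known cells sum to 15, so (4,1) = 19.
Column 2: 10 + 31 + (-11) + ? = 34, so (4,2) = 4.
Column 3 needs 34; the known cells sum to 9, so (4,3) = 25.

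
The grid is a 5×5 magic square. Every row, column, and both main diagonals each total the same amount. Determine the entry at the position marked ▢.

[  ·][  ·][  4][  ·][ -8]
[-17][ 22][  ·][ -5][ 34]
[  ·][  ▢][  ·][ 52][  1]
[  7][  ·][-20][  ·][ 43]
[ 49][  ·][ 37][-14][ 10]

-11

Column 5 is complete and sums to 80; that is the magic constant.
Using row 2: -17 + 22 + (-5) + 34 + ? → (2,3) = 80 − 34 = 46.
From row 5, 80 − (49 + 37 + (-14) + 10) gives (5,2) = -2.
Column 3 needs 80; the known cells sum to 67, so (3,3) = 13.
Anti-diagonal: -8 + (-5) + 13 + 49 + ? = 80, so (4,2) = 31.
Using row 4: 7 + 31 + (-20) + 43 + ? → (4,4) = 80 − 61 = 19.
Column 4: -5 + 52 + 19 + (-14) + ? = 80, so (1,4) = 28.
The remaining cell in main diagonal is (1,1) = 80 − 64 = 16.
Row 1: 16 + 4 + 28 + (-8) + ? = 80, so (1,2) = 40.
Using column 1: 16 + (-17) + 7 + 49 + ? → (3,1) = 80 − 55 = 25.
Column 2 needs 80; the known cells sum to 91, so (3,2) = -11.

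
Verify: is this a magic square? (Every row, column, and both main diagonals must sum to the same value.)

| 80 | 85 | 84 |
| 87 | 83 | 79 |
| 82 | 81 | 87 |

No — anti-diagonal sums to 249 but column 3 sums to 250.

Row 1: 80 + 85 + 84 = 249.
Row 2: 87 + 83 + 79 = 249.
Row 3: 82 + 81 + 87 = 250.
Column 1: 80 + 87 + 82 = 249.
Column 2: 85 + 83 + 81 = 249.
Column 3: 84 + 79 + 87 = 250.
Main diagonal: 80 + 83 + 87 = 250.
Anti-diagonal: 84 + 83 + 82 = 249.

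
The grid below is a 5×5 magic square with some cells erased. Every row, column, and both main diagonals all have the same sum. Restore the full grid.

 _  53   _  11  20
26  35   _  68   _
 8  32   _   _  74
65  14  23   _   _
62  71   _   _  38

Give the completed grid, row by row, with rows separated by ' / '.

44 53 77 11 20 / 26 35 59 68 17 / 8 32 41 50 74 / 65 14 23 47 56 / 62 71 5 29 38

Column 2 is already complete: 53 + 35 + 32 + 14 + 71 = 205, so that is the magic constant.
The remaining cell in column 1 is (1,1) = 205 − 161 = 44.
Anti-diagonal: 20 + 68 + 14 + 62 + ? = 205, so (3,3) = 41.
Using row 1: 44 + 53 + 11 + 20 + ? → (1,3) = 205 − 128 = 77.
Row 3: 8 + 32 + 41 + 74 + ? = 205, so (3,4) = 50.
Using main diagonal: 44 + 35 + 41 + 38 + ? → (4,4) = 205 − 158 = 47.
Row 4: 65 + 14 + 23 + 47 + ? = 205, so (4,5) = 56.
The remaining cell in column 4 is (5,4) = 205 − 176 = 29.
The remaining cell in column 5 is (2,5) = 205 − 188 = 17.
Row 2: 26 + 35 + 68 + 17 + ? = 205, so (2,3) = 59.
Using row 5: 62 + 71 + 29 + 38 + ? → (5,3) = 205 − 200 = 5.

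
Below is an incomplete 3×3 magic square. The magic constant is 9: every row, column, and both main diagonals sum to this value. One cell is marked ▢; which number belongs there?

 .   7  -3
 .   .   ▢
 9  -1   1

Using row 1: 7 + (-3) + ? → (1,1) = 9 − 4 = 5.
The remaining cell in column 1 is (2,1) = 9 − 14 = -5.
Column 2 must total 9; the given cells sum to 6, so (2,2) = 3.
Column 3: -3 + 1 + ? = 9, so (2,3) = 11.

11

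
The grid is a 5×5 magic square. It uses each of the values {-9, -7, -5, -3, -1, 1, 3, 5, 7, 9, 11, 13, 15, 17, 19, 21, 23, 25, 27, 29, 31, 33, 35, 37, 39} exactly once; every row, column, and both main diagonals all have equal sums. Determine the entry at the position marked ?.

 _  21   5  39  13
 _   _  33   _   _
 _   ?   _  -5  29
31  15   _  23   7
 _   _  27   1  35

37

The 25 entries sum to 375, so each line sums to 375/5 = 75.
Row 1: 21 + 5 + 39 + 13 + ? = 75, so (1,1) = -3.
Row 4 must total 75; the given cells sum to 76, so (4,3) = -1.
Column 3 needs 75; the known cells sum to 64, so (3,3) = 11.
Column 4: 39 + (-5) + 23 + 1 + ? = 75, so (2,4) = 17.
Column 5 must total 75; the given cells sum to 84, so (2,5) = -9.
From main diagonal, 75 − (-3 + 11 + 23 + 35) gives (2,2) = 9.
Anti-diagonal: 13 + 17 + 11 + 15 + ? = 75, so (5,1) = 19.
Using row 2: 9 + 33 + 17 + (-9) + ? → (2,1) = 75 − 50 = 25.
Row 5: 19 + 27 + 1 + 35 + ? = 75, so (5,2) = -7.
Using column 1: -3 + 25 + 31 + 19 + ? → (3,1) = 75 − 72 = 3.
From column 2, 75 − (21 + 9 + 15 + (-7)) gives (3,2) = 37.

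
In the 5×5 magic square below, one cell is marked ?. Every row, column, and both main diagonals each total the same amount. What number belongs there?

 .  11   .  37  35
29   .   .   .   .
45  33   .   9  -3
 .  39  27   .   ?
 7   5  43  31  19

13

Row 5 is complete and sums to 105; that is the magic constant.
The remaining cell in row 3 is (3,3) = 105 − 84 = 21.
From column 2, 105 − (11 + 33 + 39 + 5) gives (2,2) = 17.
Anti-diagonal: 35 + 21 + 39 + 7 + ? = 105, so (2,4) = 3.
Using column 4: 37 + 3 + 9 + 31 + ? → (4,4) = 105 − 80 = 25.
Main diagonal: 17 + 21 + 25 + 19 + ? = 105, so (1,1) = 23.
Row 1 needs 105; the known cells sum to 106, so (1,3) = -1.
Column 1 must total 105; the given cells sum to 104, so (4,1) = 1.
From column 3, 105 − (-1 + 21 + 27 + 43) gives (2,3) = 15.
Using row 2: 29 + 17 + 15 + 3 + ? → (2,5) = 105 − 64 = 41.
From row 4, 105 − (1 + 39 + 27 + 25) gives (4,5) = 13.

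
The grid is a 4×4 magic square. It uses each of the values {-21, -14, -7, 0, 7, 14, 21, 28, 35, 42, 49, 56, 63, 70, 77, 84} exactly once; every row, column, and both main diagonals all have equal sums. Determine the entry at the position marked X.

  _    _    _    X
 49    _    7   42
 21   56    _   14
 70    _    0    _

-7

The 16 entries sum to 504, so each line sums to 504/4 = 126.
Row 2 needs 126; the known cells sum to 98, so (2,2) = 28.
Row 3: 21 + 56 + 14 + ? = 126, so (3,3) = 35.
Column 1 needs 126; the known cells sum to 140, so (1,1) = -14.
From column 3, 126 − (7 + 35 + 0) gives (1,3) = 84.
Main diagonal must total 126; the given cells sum to 49, so (4,4) = 77.
The remaining cell in anti-diagonal is (1,4) = 126 − 133 = -7.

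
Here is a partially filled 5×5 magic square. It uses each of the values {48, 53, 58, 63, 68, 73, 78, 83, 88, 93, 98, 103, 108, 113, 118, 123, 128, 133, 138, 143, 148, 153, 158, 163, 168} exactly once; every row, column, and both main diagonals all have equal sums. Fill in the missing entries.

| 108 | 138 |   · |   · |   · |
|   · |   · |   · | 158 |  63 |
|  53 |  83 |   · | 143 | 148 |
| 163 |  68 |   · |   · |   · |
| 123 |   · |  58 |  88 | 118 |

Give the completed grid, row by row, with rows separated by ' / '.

The 25 entries sum to 2700, so each line sums to 2700/5 = 540.
From row 3, 540 − (53 + 83 + 143 + 148) gives (3,3) = 113.
Row 5 must total 540; the given cells sum to 387, so (5,2) = 153.
Column 1 must total 540; the given cells sum to 447, so (2,1) = 93.
From column 2, 540 − (138 + 83 + 68 + 153) gives (2,2) = 98.
Using main diagonal: 108 + 98 + 113 + 118 + ? → (4,4) = 540 − 437 = 103.
Anti-diagonal: 158 + 113 + 68 + 123 + ? = 540, so (1,5) = 78.
Row 2 needs 540; the known cells sum to 412, so (2,3) = 128.
Column 4 must total 540; the given cells sum to 492, so (1,4) = 48.
Column 5 must total 540; the given cells sum to 407, so (4,5) = 133.
Using row 1: 108 + 138 + 48 + 78 + ? → (1,3) = 540 − 372 = 168.
Row 4 needs 540; the known cells sum to 467, so (4,3) = 73.

108 138 168 48 78 / 93 98 128 158 63 / 53 83 113 143 148 / 163 68 73 103 133 / 123 153 58 88 118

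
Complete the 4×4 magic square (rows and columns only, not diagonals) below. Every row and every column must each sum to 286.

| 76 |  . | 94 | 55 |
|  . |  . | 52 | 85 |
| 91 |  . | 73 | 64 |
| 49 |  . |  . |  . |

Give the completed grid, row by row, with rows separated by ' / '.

76 61 94 55 / 70 79 52 85 / 91 58 73 64 / 49 88 67 82

The remaining cell in row 1 is (1,2) = 286 − 225 = 61.
The remaining cell in row 3 is (3,2) = 286 − 228 = 58.
Column 1 needs 286; the known cells sum to 216, so (2,1) = 70.
From column 3, 286 − (94 + 52 + 73) gives (4,3) = 67.
The remaining cell in column 4 is (4,4) = 286 − 204 = 82.
From row 2, 286 − (70 + 52 + 85) gives (2,2) = 79.
From row 4, 286 − (49 + 67 + 82) gives (4,2) = 88.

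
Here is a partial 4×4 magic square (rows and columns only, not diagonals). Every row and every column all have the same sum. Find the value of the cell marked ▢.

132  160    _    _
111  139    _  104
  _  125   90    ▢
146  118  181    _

Column 2 is complete and sums to 542; that is the magic constant.
The remaining cell in row 2 is (2,3) = 542 − 354 = 188.
From row 4, 542 − (146 + 118 + 181) gives (4,4) = 97.
The remaining cell in column 1 is (3,1) = 542 − 389 = 153.
Column 3 must total 542; the given cells sum to 459, so (1,3) = 83.
Row 1: 132 + 160 + 83 + ? = 542, so (1,4) = 167.
Using row 3: 153 + 125 + 90 + ? → (3,4) = 542 − 368 = 174.

174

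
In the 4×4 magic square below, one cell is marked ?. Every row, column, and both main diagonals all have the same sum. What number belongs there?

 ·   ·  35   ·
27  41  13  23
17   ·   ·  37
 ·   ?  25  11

Row 2 is complete and sums to 104; that is the magic constant.
Column 3 needs 104; the known cells sum to 73, so (3,3) = 31.
Column 4: 23 + 37 + 11 + ? = 104, so (1,4) = 33.
The remaining cell in main diagonal is (1,1) = 104 − 83 = 21.
Row 1 must total 104; the given cells sum to 89, so (1,2) = 15.
Using row 3: 17 + 31 + 37 + ? → (3,2) = 104 − 85 = 19.
The remaining cell in column 1 is (4,1) = 104 − 65 = 39.
Column 2 must total 104; the given cells sum to 75, so (4,2) = 29.

29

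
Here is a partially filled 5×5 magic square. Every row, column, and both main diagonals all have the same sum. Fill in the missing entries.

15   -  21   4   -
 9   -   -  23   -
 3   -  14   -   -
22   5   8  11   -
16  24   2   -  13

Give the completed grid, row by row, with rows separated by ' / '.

15 18 21 4 7 / 9 12 20 23 1 / 3 6 14 17 25 / 22 5 8 11 19 / 16 24 2 10 13

Column 1 is already complete: 15 + 9 + 3 + 22 + 16 = 65, so that is the magic constant.
Row 4: 22 + 5 + 8 + 11 + ? = 65, so (4,5) = 19.
Row 5 needs 65; the known cells sum to 55, so (5,4) = 10.
From column 3, 65 − (21 + 14 + 8 + 2) gives (2,3) = 20.
Column 4: 4 + 23 + 11 + 10 + ? = 65, so (3,4) = 17.
The remaining cell in main diagonal is (2,2) = 65 − 53 = 12.
Using anti-diagonal: 23 + 14 + 5 + 16 + ? → (1,5) = 65 − 58 = 7.
Using row 1: 15 + 21 + 4 + 7 + ? → (1,2) = 65 − 47 = 18.
Row 2: 9 + 12 + 20 + 23 + ? = 65, so (2,5) = 1.
Using column 2: 18 + 12 + 5 + 24 + ? → (3,2) = 65 − 59 = 6.
Using column 5: 7 + 1 + 19 + 13 + ? → (3,5) = 65 − 40 = 25.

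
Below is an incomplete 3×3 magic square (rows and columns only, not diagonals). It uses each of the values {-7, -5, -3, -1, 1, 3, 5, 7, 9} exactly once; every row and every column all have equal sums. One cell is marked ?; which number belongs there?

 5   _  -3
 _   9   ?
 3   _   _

The 9 entries sum to 9, so each line sums to 9/3 = 3.
Row 1 needs 3; the known cells sum to 2, so (1,2) = 1.
Column 1 must total 3; the given cells sum to 8, so (2,1) = -5.
Column 2 needs 3; the known cells sum to 10, so (3,2) = -7.
From row 2, 3 − (-5 + 9) gives (2,3) = -1.

-1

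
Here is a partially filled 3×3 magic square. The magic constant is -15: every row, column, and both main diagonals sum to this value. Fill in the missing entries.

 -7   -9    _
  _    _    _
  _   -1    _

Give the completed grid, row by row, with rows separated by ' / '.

-7 -9 1 / 3 -5 -13 / -11 -1 -3

Row 1: -7 + (-9) + ? = -15, so (1,3) = 1.
From column 2, -15 − (-9 + (-1)) gives (2,2) = -5.
The remaining cell in main diagonal is (3,3) = -15 − (-12) = -3.
Anti-diagonal: 1 + (-5) + ? = -15, so (3,1) = -11.
Using column 1: -7 + (-11) + ? → (2,1) = -15 − (-18) = 3.
Using column 3: 1 + (-3) + ? → (2,3) = -15 − (-2) = -13.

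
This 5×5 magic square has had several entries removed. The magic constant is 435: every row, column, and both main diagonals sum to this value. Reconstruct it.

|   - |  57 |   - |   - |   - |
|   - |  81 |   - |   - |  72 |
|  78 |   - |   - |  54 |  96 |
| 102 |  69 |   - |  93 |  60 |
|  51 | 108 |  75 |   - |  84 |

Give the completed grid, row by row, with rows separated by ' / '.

90 57 99 66 123 / 114 81 63 105 72 / 78 120 87 54 96 / 102 69 111 93 60 / 51 108 75 117 84

Row 4 must total 435; the given cells sum to 324, so (4,3) = 111.
Using row 5: 51 + 108 + 75 + 84 + ? → (5,4) = 435 − 318 = 117.
Column 2 needs 435; the known cells sum to 315, so (3,2) = 120.
Using column 5: 72 + 96 + 60 + 84 + ? → (1,5) = 435 − 312 = 123.
Row 3: 78 + 120 + 54 + 96 + ? = 435, so (3,3) = 87.
Main diagonal must total 435; the given cells sum to 345, so (1,1) = 90.
From anti-diagonal, 435 − (123 + 87 + 69 + 51) gives (2,4) = 105.
The remaining cell in column 1 is (2,1) = 435 − 321 = 114.
From column 4, 435 − (105 + 54 + 93 + 117) gives (1,4) = 66.
Row 1 needs 435; the known cells sum to 336, so (1,3) = 99.
The remaining cell in row 2 is (2,3) = 435 − 372 = 63.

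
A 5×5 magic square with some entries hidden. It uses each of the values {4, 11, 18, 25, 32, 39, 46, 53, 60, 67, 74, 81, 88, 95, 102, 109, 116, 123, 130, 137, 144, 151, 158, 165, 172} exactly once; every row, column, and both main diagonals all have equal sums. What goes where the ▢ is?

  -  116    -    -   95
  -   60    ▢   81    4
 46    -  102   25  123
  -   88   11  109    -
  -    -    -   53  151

The 25 entries sum to 2200, so each line sums to 2200/5 = 440.
Row 3 must total 440; the given cells sum to 296, so (3,2) = 144.
Column 2 needs 440; the known cells sum to 408, so (5,2) = 32.
Using column 4: 81 + 25 + 109 + 53 + ? → (1,4) = 440 − 268 = 172.
Column 5 must total 440; the given cells sum to 373, so (4,5) = 67.
The remaining cell in main diagonal is (1,1) = 440 − 422 = 18.
Using anti-diagonal: 95 + 81 + 102 + 88 + ? → (5,1) = 440 − 366 = 74.
Row 1 needs 440; the known cells sum to 401, so (1,3) = 39.
Row 4 needs 440; the known cells sum to 275, so (4,1) = 165.
The remaining cell in row 5 is (5,3) = 440 − 310 = 130.
From column 1, 440 − (18 + 46 + 165 + 74) gives (2,1) = 137.
Column 3: 39 + 102 + 11 + 130 + ? = 440, so (2,3) = 158.

158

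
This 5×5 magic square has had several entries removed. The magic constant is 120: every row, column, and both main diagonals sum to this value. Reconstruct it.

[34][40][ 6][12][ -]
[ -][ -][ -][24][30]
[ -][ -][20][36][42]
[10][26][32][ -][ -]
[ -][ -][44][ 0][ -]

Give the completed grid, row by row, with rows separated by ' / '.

34 40 6 12 28 / 46 2 18 24 30 / 8 14 20 36 42 / 10 26 32 48 4 / 22 38 44 0 16

Row 1: 34 + 40 + 6 + 12 + ? = 120, so (1,5) = 28.
From column 3, 120 − (6 + 20 + 32 + 44) gives (2,3) = 18.
Column 4 needs 120; the known cells sum to 72, so (4,4) = 48.
The remaining cell in anti-diagonal is (5,1) = 120 − 98 = 22.
Row 4: 10 + 26 + 32 + 48 + ? = 120, so (4,5) = 4.
Using column 5: 28 + 30 + 42 + 4 + ? → (5,5) = 120 − 104 = 16.
Main diagonal must total 120; the given cells sum to 118, so (2,2) = 2.
From row 2, 120 − (2 + 18 + 24 + 30) gives (2,1) = 46.
Row 5 must total 120; the given cells sum to 82, so (5,2) = 38.
The remaining cell in column 1 is (3,1) = 120 − 112 = 8.
Column 2 must total 120; the given cells sum to 106, so (3,2) = 14.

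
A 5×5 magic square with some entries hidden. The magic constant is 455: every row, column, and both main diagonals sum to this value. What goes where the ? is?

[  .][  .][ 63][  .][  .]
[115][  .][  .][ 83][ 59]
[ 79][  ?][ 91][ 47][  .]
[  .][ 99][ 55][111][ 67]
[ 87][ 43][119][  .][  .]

Row 4 needs 455; the known cells sum to 332, so (4,1) = 123.
From column 1, 455 − (115 + 79 + 123 + 87) gives (1,1) = 51.
Column 3 must total 455; the given cells sum to 328, so (2,3) = 127.
From anti-diagonal, 455 − (83 + 91 + 99 + 87) gives (1,5) = 95.
Row 2 must total 455; the given cells sum to 384, so (2,2) = 71.
Using main diagonal: 51 + 71 + 91 + 111 + ? → (5,5) = 455 − 324 = 131.
Row 5 needs 455; the known cells sum to 380, so (5,4) = 75.
Column 4 must total 455; the given cells sum to 316, so (1,4) = 139.
Column 5 needs 455; the known cells sum to 352, so (3,5) = 103.
From row 1, 455 − (51 + 63 + 139 + 95) gives (1,2) = 107.
The remaining cell in row 3 is (3,2) = 455 − 320 = 135.

135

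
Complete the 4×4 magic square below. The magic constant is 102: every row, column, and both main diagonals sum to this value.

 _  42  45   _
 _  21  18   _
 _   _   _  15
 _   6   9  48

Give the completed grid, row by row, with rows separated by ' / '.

3 42 45 12 / 36 21 18 27 / 24 33 30 15 / 39 6 9 48

Row 4 needs 102; the known cells sum to 63, so (4,1) = 39.
The remaining cell in column 2 is (3,2) = 102 − 69 = 33.
The remaining cell in column 3 is (3,3) = 102 − 72 = 30.
From main diagonal, 102 − (21 + 30 + 48) gives (1,1) = 3.
Anti-diagonal: 18 + 33 + 39 + ? = 102, so (1,4) = 12.
Row 3 must total 102; the given cells sum to 78, so (3,1) = 24.
Column 1 must total 102; the given cells sum to 66, so (2,1) = 36.
Using column 4: 12 + 15 + 48 + ? → (2,4) = 102 − 75 = 27.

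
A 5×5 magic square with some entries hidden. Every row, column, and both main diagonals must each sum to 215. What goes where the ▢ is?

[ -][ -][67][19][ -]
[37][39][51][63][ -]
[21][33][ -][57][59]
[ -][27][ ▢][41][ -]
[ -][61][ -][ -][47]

From row 2, 215 − (37 + 39 + 51 + 63) gives (2,5) = 25.
Row 3: 21 + 33 + 57 + 59 + ? = 215, so (3,3) = 45.
The remaining cell in column 2 is (1,2) = 215 − 160 = 55.
Column 4 needs 215; the known cells sum to 180, so (5,4) = 35.
Main diagonal needs 215; the known cells sum to 172, so (1,1) = 43.
The remaining cell in row 1 is (1,5) = 215 − 184 = 31.
Column 5: 31 + 25 + 59 + 47 + ? = 215, so (4,5) = 53.
Using anti-diagonal: 31 + 63 + 45 + 27 + ? → (5,1) = 215 − 166 = 49.
Row 5: 49 + 61 + 35 + 47 + ? = 215, so (5,3) = 23.
Column 1 needs 215; the known cells sum to 150, so (4,1) = 65.
Using column 3: 67 + 51 + 45 + 23 + ? → (4,3) = 215 − 186 = 29.

29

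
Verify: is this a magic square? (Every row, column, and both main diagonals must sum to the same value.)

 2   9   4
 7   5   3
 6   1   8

Yes

Row 1: 2 + 9 + 4 = 15.
Row 2: 7 + 5 + 3 = 15.
Row 3: 6 + 1 + 8 = 15.
Column 1: 2 + 7 + 6 = 15.
Column 2: 9 + 5 + 1 = 15.
Column 3: 4 + 3 + 8 = 15.
Main diagonal: 2 + 5 + 8 = 15.
Anti-diagonal: 4 + 5 + 6 = 15.
All lines sum to 15.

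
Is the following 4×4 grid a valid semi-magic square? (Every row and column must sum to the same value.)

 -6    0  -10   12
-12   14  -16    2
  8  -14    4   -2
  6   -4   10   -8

Row 1: -6 + 0 + (-10) + 12 = -4.
Row 2: -12 + 14 + (-16) + 2 = -12.
Row 3: 8 + (-14) + 4 + (-2) = -4.
Row 4: 6 + (-4) + 10 + (-8) = 4.
Column 1: -6 + (-12) + 8 + 6 = -4.
Column 2: 0 + 14 + (-14) + (-4) = -4.
Column 3: -10 + (-16) + 4 + 10 = -12.
Column 4: 12 + 2 + (-2) + (-8) = 4.

No — row 1 sums to -4 but column 3 sums to -12.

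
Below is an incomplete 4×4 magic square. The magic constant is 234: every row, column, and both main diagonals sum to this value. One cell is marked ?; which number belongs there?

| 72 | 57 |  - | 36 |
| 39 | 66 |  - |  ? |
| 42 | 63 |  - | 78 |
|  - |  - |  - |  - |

The remaining cell in row 1 is (1,3) = 234 − 165 = 69.
Row 3 must total 234; the given cells sum to 183, so (3,3) = 51.
Column 1 must total 234; the given cells sum to 153, so (4,1) = 81.
From column 2, 234 − (57 + 66 + 63) gives (4,2) = 48.
Using main diagonal: 72 + 66 + 51 + ? → (4,4) = 234 − 189 = 45.
Anti-diagonal must total 234; the given cells sum to 180, so (2,3) = 54.
From row 2, 234 − (39 + 66 + 54) gives (2,4) = 75.

75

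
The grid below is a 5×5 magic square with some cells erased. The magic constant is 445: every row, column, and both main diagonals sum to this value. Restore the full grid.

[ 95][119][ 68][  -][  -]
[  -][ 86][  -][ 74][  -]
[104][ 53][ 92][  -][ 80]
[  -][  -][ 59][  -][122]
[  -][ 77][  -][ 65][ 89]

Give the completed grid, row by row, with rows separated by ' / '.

95 119 68 107 56 / 62 86 125 74 98 / 104 53 92 116 80 / 71 110 59 83 122 / 113 77 101 65 89

Using row 3: 104 + 53 + 92 + 80 + ? → (3,4) = 445 − 329 = 116.
Column 2: 119 + 86 + 53 + 77 + ? = 445, so (4,2) = 110.
Main diagonal: 95 + 86 + 92 + 89 + ? = 445, so (4,4) = 83.
The remaining cell in row 4 is (4,1) = 445 − 374 = 71.
Column 4: 74 + 116 + 83 + 65 + ? = 445, so (1,4) = 107.
Using row 1: 95 + 119 + 68 + 107 + ? → (1,5) = 445 − 389 = 56.
From column 5, 445 − (56 + 80 + 122 + 89) gives (2,5) = 98.
The remaining cell in anti-diagonal is (5,1) = 445 − 332 = 113.
Row 5 needs 445; the known cells sum to 344, so (5,3) = 101.
Column 1 must total 445; the given cells sum to 383, so (2,1) = 62.
Column 3: 68 + 92 + 59 + 101 + ? = 445, so (2,3) = 125.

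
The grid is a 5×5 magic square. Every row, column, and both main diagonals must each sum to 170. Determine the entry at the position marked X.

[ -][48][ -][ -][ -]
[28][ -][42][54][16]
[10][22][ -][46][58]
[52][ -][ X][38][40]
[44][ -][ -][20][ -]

Row 2: 28 + 42 + 54 + 16 + ? = 170, so (2,2) = 30.
From row 3, 170 − (10 + 22 + 46 + 58) gives (3,3) = 34.
The remaining cell in column 1 is (1,1) = 170 − 134 = 36.
Column 4 must total 170; the given cells sum to 158, so (1,4) = 12.
The remaining cell in main diagonal is (5,5) = 170 − 138 = 32.
Using column 5: 16 + 58 + 40 + 32 + ? → (1,5) = 170 − 146 = 24.
Using anti-diagonal: 24 + 54 + 34 + 44 + ? → (4,2) = 170 − 156 = 14.
From row 1, 170 − (36 + 48 + 12 + 24) gives (1,3) = 50.
From row 4, 170 − (52 + 14 + 38 + 40) gives (4,3) = 26.

26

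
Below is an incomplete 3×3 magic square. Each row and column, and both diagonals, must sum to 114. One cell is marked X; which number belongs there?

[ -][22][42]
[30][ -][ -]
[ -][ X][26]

The remaining cell in row 1 is (1,1) = 114 − 64 = 50.
Column 1 needs 114; the known cells sum to 80, so (3,1) = 34.
The remaining cell in column 3 is (2,3) = 114 − 68 = 46.
From main diagonal, 114 − (50 + 26) gives (2,2) = 38.
Row 3: 34 + 26 + ? = 114, so (3,2) = 54.

54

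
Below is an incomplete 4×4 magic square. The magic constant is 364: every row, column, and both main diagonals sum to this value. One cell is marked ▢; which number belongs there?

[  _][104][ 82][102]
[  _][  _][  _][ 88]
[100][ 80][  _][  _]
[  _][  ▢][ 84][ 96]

Row 1 must total 364; the given cells sum to 288, so (1,1) = 76.
Using column 4: 102 + 88 + 96 + ? → (3,4) = 364 − 286 = 78.
Using row 3: 100 + 80 + 78 + ? → (3,3) = 364 − 258 = 106.
The remaining cell in column 3 is (2,3) = 364 − 272 = 92.
Main diagonal needs 364; the known cells sum to 278, so (2,2) = 86.
Using anti-diagonal: 102 + 92 + 80 + ? → (4,1) = 364 − 274 = 90.
Row 2 needs 364; the known cells sum to 266, so (2,1) = 98.
Row 4 must total 364; the given cells sum to 270, so (4,2) = 94.

94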